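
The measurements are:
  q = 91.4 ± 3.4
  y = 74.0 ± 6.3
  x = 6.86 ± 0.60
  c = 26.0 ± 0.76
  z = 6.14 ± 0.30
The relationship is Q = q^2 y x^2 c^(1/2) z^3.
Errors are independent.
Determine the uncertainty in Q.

8.76e+09

Since Q is a product/quotient, work with relative uncertainties:
  (2·δq/q)² = (2×0.0372)² = 0.00554;  (1·δy/y)² = (1×0.0851)² = 0.00725;  (2·δx/x)² = (2×0.0875)² = 0.0306;  (½·δc/c)² = (0.5×0.0292)² = 0.000214;  (3·δz/z)² = (3×0.0489)² = 0.0215
δQ/Q = √(0.0651) = 0.255
Q = 3.43e+10, so δQ = 0.255 × 3.43e+10 = 8.76e+09.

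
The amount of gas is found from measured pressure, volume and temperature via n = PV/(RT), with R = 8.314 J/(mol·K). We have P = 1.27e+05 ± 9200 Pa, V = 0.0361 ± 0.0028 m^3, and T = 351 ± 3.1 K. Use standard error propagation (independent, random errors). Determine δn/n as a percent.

10.6%

Products/powers → add relative errors in quadrature, weighted by exponent:
  (1·δP/P)² = (1×0.0724)² = 0.00525;  (1·δV/V)² = (1×0.0776)² = 0.00602;  (-1·δT/T)² = (-1×0.00883)² = 7.8e-05
δn/n = √(0.0113) = 0.106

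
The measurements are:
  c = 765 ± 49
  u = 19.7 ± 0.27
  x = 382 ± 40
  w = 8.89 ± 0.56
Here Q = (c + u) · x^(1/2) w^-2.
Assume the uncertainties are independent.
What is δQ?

Let h = c + u = 785. δh = √(δc² + δu²) = √(2400 + 0.0729) = 49.0, so δh/h = 0.0624.
Q is then a monomial in h, x, w:
δQ/Q = √((δh/h)² + (½·δx/x)² + (-2·δw/w)²) = √(0.00390 + 0.00274 + 0.0159) = 0.150
Q = 194, so δQ = 0.150 × 194 = 29.1.

29.1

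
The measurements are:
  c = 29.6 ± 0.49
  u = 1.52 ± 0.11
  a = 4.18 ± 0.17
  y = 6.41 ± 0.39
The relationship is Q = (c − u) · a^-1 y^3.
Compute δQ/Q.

0.188

Let w = c − u = 28.1. δw = √(δc² + δu²) = √(0.240 + 0.0121) = 0.502, so δw/w = 0.0179.
Q is then a monomial in w, a, y:
δQ/Q = √((δw/w)² + (-1·δa/a)² + (3·δy/y)²) = √(0.000320 + 0.00165 + 0.0333) = 0.188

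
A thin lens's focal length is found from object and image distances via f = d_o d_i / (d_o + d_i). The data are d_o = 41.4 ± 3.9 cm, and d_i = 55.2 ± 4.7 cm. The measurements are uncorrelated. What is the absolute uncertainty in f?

∂f/∂d_o = (d_i/(d_o+d_i))² = 0.327;  ∂f/∂d_i = (d_o/(d_o+d_i))² = 0.184
δf = √((∂f/∂d_o · δd_o)² + (∂f/∂d_i · δd_i)²) = √(1.62 + 0.745) = 1.54 cm

1.54 cm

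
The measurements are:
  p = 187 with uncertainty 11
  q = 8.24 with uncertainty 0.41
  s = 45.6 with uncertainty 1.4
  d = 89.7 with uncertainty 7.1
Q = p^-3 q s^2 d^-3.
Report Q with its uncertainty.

Each factor contributes (exponent × relative error)² to (δQ/Q)²:
  (-3·δp/p)² = (-3×0.0588)² = 0.0311;  (1·δq/q)² = (1×0.0498)² = 0.00248;  (2·δs/s)² = (2×0.0307)² = 0.00377;  (-3·δd/d)² = (-3×0.0792)² = 0.0564
δQ/Q = √(0.0938) = 0.306
Q = 3.63e-09, so δQ = 0.306 × 3.63e-09 = 1.11e-09.

(3.63 ± 1.11) × 10^-9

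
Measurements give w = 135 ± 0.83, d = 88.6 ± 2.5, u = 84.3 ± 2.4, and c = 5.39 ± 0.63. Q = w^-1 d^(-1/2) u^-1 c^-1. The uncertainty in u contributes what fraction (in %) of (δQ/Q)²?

(δQ/Q)² = (-1·δw/w)² + (−½·δd/d)² + (-1·δu/u)² + (-1·δc/c)²
  w term: (-1×0.00615)² = 3.78e-05
  d term: (-0.5×0.0282)² = 0.000199
  u term: (-1×0.0285)² = 0.000811
  c term: (-1×0.117)² = 0.0137
Total = 0.0147. Share from u = 0.000811/0.0147 = 0.0551.

5.51%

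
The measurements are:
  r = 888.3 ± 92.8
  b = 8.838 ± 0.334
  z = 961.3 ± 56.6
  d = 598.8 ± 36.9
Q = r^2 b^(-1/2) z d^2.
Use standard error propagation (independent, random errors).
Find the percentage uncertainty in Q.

Q is a product of powers, so relative uncertainties combine in quadrature:
  (2·δr/r)² = (2×0.104)² = 0.0437;  (−½·δb/b)² = (-0.5×0.0378)² = 0.000357;  (1·δz/z)² = (1×0.0589)² = 0.00347;  (2·δd/d)² = (2×0.0616)² = 0.0152
δQ/Q = √(0.0627) = 0.250

25.0%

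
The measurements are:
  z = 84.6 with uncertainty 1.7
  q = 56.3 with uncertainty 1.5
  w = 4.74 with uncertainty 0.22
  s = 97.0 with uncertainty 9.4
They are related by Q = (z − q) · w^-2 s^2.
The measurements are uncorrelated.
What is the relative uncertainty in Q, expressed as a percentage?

22.9%

Let u = z − q = 28.3. δu = √(δz² + δq²) = √(2.89 + 2.25) = 2.27, so δu/u = 0.0801.
Q is then a monomial in u, w, s:
δQ/Q = √((δu/u)² + (-2·δw/w)² + (2·δs/s)²) = √(0.00642 + 0.00862 + 0.0376) = 0.229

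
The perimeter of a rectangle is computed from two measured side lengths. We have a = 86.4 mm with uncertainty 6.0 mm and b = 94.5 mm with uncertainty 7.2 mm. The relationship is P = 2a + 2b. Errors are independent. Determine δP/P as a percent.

5.18%

P is a linear combination, so absolute uncertainties add in quadrature:
  (2·δa)² = 144;  (2·δb)² = 207
δP = √(351) = 18.7 mm
P = 362 mm, so δP/P = 18.7/362 = 0.0518.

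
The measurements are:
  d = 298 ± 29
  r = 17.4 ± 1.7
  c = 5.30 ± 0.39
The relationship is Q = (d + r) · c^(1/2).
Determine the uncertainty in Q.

72.0

Let u = d + r = 315. δu = √(δd² + δr²) = √(841 + 2.89) = 29.0, so δu/u = 0.0921.
Q is then a monomial in u, c:
δQ/Q = √((δu/u)² + (½·δc/c)²) = √(0.00848 + 0.00135) = 0.0992
Q = 726, so δQ = 0.0992 × 726 = 72.0.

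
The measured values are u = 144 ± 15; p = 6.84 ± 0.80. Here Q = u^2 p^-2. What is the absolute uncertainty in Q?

139

For a monomial Q ∝ u^2, p^-2, fractional errors add in quadrature:
  (2·δu/u)² = (2×0.104)² = 0.0434;  (-2·δp/p)² = (-2×0.117)² = 0.0547
δQ/Q = √(0.0981) = 0.313
Q = 443, so δQ = 0.313 × 443 = 139.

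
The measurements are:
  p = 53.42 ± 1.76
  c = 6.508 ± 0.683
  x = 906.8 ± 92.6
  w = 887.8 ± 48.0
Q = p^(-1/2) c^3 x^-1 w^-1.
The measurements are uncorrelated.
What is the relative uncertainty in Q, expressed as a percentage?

33.6%

Relative error in a monomial: (δQ/Q)² = Σ (nᵢ · δxᵢ/xᵢ)².
  (−½·δp/p)² = (-0.5×0.0329)² = 0.000271;  (3·δc/c)² = (3×0.105)² = 0.0991;  (-1·δx/x)² = (-1×0.102)² = 0.0104;  (-1·δw/w)² = (-1×0.0541)² = 0.00292
δQ/Q = √(0.113) = 0.336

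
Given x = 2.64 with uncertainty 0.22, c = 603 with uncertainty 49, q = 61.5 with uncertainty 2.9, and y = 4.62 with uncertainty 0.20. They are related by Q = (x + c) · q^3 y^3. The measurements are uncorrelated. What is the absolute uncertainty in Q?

2.89e+09

Let u = x + c = 606. δu = √(δx² + δc²) = √(0.0484 + 2400) = 49.0, so δu/u = 0.0809.
Q is then a monomial in u, q, y:
δQ/Q = √((δu/u)² + (3·δq/q)² + (3·δy/y)²) = √(0.00655 + 0.0200 + 0.0169) = 0.208
Q = 1.39e+10, so δQ = 0.208 × 1.39e+10 = 2.89e+09.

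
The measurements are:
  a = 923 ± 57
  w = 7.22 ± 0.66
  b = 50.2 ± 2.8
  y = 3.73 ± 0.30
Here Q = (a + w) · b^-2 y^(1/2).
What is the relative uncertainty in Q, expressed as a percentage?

Let u = a + w = 930. δu = √(δa² + δw²) = √(3250 + 0.436) = 57.0, so δu/u = 0.0613.
Q is then a monomial in u, b, y:
δQ/Q = √((δu/u)² + (-2·δb/b)² + (½·δy/y)²) = √(0.00376 + 0.0124 + 0.00162) = 0.133

13.3%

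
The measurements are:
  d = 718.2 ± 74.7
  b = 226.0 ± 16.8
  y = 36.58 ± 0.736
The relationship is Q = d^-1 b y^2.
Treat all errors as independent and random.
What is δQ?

Q is a product of powers, so relative uncertainties combine in quadrature:
  (-1·δd/d)² = (-1×0.104)² = 0.0108;  (1·δb/b)² = (1×0.0743)² = 0.00553;  (2·δy/y)² = (2×0.0201)² = 0.00162
δQ/Q = √(0.0180) = 0.134
Q = 421.1, so δQ = 0.134 × 421.1 = 56.4.

56.4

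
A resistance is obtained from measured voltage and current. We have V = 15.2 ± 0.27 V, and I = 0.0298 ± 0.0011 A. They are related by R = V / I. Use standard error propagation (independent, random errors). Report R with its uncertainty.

Relative error in a monomial: (δR/R)² = Σ (nᵢ · δxᵢ/xᵢ)².
  (1·δV/V)² = (1×0.0178)² = 0.000316;  (-1·δI/I)² = (-1×0.0369)² = 0.00136
δR/R = √(0.00168) = 0.0410
R = 510 Ω, so δR = 0.0410 × 510 = 20.9 Ω.

510 ± 20.9 Ω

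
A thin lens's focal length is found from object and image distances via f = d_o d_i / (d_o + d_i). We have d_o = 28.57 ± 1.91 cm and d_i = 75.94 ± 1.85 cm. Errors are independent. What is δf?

∂f/∂d_o = (d_i/(d_o+d_i))² = 0.528;  ∂f/∂d_i = (d_o/(d_o+d_i))² = 0.0747
δf = √((∂f/∂d_o · δd_o)² + (∂f/∂d_i · δd_i)²) = √(1.02 + 0.0191) = 1.02 cm

1.02 cm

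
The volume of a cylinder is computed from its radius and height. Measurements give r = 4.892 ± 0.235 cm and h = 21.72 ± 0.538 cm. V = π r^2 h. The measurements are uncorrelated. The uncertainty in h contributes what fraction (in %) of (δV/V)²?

(δV/V)² = (2·δr/r)² + (1·δh/h)²
  r term: (2×0.0480)² = 0.00923
  h term: (1×0.0248)² = 0.000614
Total = 0.00984. Share from h = 0.000614/0.00984 = 0.0623.

6.23%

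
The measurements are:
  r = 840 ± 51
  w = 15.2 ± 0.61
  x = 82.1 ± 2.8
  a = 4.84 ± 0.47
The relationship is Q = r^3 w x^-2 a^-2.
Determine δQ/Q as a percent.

27.8%

Products/powers → add relative errors in quadrature, weighted by exponent:
  (3·δr/r)² = (3×0.0607)² = 0.0332;  (1·δw/w)² = (1×0.0401)² = 0.00161;  (-2·δx/x)² = (-2×0.0341)² = 0.00465;  (-2·δa/a)² = (-2×0.0971)² = 0.0377
δQ/Q = √(0.0772) = 0.278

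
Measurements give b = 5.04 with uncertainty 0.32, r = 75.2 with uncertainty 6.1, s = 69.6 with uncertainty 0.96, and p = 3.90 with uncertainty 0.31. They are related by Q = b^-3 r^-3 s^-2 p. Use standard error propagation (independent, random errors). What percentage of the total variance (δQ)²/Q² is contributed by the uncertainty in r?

57.7%

(δQ/Q)² = (-3·δb/b)² + (-3·δr/r)² + (-2·δs/s)² + (1·δp/p)²
  b term: (-3×0.0635)² = 0.0363
  r term: (-3×0.0811)² = 0.0592
  s term: (-2×0.0138)² = 0.000761
  p term: (1×0.0795)² = 0.00632
Total = 0.103. Share from r = 0.0592/0.103 = 0.577.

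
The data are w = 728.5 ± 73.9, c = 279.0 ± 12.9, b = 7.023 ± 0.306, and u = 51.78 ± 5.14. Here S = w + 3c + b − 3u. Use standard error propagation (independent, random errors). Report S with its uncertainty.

1417 ± 84.8

Sums and differences: (δS)² = Σ (cᵢ δxᵢ)².
  (δw)² = 5460;  (3·δc)² = 1500;  (δb)² = 0.0936;  (3·δu)² = 238
δS = √(7200) = 84.8
S = 1417.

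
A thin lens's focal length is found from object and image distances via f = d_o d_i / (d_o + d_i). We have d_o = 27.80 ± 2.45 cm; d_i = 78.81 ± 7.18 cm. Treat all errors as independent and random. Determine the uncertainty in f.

1.43 cm

∂f/∂d_o = (d_i/(d_o+d_i))² = 0.546;  ∂f/∂d_i = (d_o/(d_o+d_i))² = 0.0680
δf = √((∂f/∂d_o · δd_o)² + (∂f/∂d_i · δd_i)²) = √(1.79 + 0.238) = 1.43 cm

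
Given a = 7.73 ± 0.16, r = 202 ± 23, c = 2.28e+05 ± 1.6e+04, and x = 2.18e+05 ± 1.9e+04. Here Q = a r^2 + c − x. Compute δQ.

76300

Let p = a·r^2 = 3.15e+05. δp/p = √((1·δa/a)² + (2·δr/r)²) = √(0.000428 + 0.0519) = 0.229, so δp = 72100.
Q = p + c − x: δQ = √(δp² + δc² + δx²) = √(5.2e+09 + 2.56e+08 + 3.61e+08) = 76300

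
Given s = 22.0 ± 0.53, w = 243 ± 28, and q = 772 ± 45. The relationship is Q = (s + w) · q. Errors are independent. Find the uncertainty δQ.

Let u = s + w = 265. δu = √(δs² + δw²) = √(0.281 + 784) = 28.0, so δu/u = 0.106.
Q is then a monomial in u, q:
δQ/Q = √((δu/u)² + (1·δq/q)²) = √(0.0112 + 0.00340) = 0.121
Q = 2.05e+05, so δQ = 0.121 × 2.05e+05 = 24700.

24700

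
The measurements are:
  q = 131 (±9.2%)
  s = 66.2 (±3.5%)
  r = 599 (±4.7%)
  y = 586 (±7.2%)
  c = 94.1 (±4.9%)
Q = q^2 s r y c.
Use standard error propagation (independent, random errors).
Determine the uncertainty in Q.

Since Q is a product/quotient, work with relative uncertainties:
  (2·δq/q)² = (2×0.0920)² = 0.0339;  (1·δs/s)² = (1×0.0350)² = 0.00123;  (1·δr/r)² = (1×0.0470)² = 0.00221;  (1·δy/y)² = (1×0.0720)² = 0.00518;  (1·δc/c)² = (1×0.0490)² = 0.00240
δQ/Q = √(0.0449) = 0.212
Q = 3.75e+13, so δQ = 0.212 × 3.75e+13 = 7.95e+12.

7.95e+12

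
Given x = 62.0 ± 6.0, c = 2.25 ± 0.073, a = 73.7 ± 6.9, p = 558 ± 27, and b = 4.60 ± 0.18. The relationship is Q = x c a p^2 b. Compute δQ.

Each factor contributes (exponent × relative error)² to (δQ/Q)²:
  (1·δx/x)² = (1×0.0968)² = 0.00937;  (1·δc/c)² = (1×0.0324)² = 0.00105;  (1·δa/a)² = (1×0.0936)² = 0.00877;  (2·δp/p)² = (2×0.0484)² = 0.00937;  (1·δb/b)² = (1×0.0391)² = 0.00153
δQ/Q = √(0.0301) = 0.173
Q = 1.47e+10, so δQ = 0.173 × 1.47e+10 = 2.55e+09.

2.55e+09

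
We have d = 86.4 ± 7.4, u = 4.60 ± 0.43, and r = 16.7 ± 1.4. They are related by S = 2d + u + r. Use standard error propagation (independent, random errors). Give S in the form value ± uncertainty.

For a sum/difference, combine absolute errors in quadrature:
  (2·δd)² = 219;  (δu)² = 0.185;  (δr)² = 1.96
δS = √(221) = 14.9
S = 194.

194 ± 14.9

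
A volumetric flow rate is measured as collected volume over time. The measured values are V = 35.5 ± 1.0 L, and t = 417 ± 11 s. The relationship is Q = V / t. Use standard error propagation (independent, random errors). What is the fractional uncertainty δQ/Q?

Each factor contributes (exponent × relative error)² to (δQ/Q)²:
  (1·δV/V)² = (1×0.0282)² = 0.000793;  (-1·δt/t)² = (-1×0.0264)² = 0.000696
δQ/Q = √(0.00149) = 0.0386

0.0386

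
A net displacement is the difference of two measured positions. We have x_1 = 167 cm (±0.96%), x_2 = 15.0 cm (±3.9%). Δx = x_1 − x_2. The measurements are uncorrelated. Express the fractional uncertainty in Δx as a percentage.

Each term contributes (cᵢ δxᵢ)² to (δΔx)²:
  (δx_1)² = 2.57;  (δx_2)² = 0.342
δΔx = √(2.91) = 1.71 cm
Δx = 152 cm, so δΔx/Δx = 1.71/152 = 0.0112.

1.12%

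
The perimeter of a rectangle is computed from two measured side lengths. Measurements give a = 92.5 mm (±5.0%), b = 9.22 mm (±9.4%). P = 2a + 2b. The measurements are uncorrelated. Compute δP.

P is a linear combination, so absolute uncertainties add in quadrature:
  (2·δa)² = 85.6;  (2·δb)² = 3.00
δP = √(88.6) = 9.41 mm

9.41 mm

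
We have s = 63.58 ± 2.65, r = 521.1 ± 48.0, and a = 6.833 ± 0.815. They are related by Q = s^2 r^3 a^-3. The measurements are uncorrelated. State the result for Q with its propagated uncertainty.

Q is a product of powers, so relative uncertainties combine in quadrature:
  (2·δs/s)² = (2×0.0417)² = 0.00695;  (3·δr/r)² = (3×0.0921)² = 0.0764;  (-3·δa/a)² = (-3×0.119)² = 0.128
δQ/Q = √(0.211) = 0.460
Q = 1.793e+09, so δQ = 0.460 × 1.793e+09 = 8.24e+08.

(1.793 ± 0.824) × 10^9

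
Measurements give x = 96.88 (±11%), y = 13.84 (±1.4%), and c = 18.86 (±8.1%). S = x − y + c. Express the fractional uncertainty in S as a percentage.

10.6%

For a sum/difference, combine absolute errors in quadrature:
  (δx)² = 114;  (δy)² = 0.0375;  (δc)² = 2.33
δS = √(116) = 10.8
S = 101.9, so δS/S = 10.8/101.9 = 0.106.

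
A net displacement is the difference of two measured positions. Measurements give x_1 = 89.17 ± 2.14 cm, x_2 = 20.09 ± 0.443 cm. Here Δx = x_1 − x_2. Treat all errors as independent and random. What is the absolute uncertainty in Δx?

Δx is a linear combination, so absolute uncertainties add in quadrature:
  (δx_1)² = 4.58;  (δx_2)² = 0.196
δΔx = √(4.78) = 2.19 cm

2.19 cm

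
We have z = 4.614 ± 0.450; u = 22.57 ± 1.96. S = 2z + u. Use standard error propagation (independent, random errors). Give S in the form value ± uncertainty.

Sums and differences: (δS)² = Σ (cᵢ δxᵢ)².
  (2·δz)² = 0.810;  (δu)² = 3.84
δS = √(4.65) = 2.16
S = 31.80.

31.80 ± 2.16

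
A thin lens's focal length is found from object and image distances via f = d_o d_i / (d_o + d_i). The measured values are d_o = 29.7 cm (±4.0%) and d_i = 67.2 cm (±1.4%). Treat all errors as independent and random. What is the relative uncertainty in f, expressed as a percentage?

2.81%

∂f/∂d_o = (d_i/(d_o+d_i))² = 0.481;  ∂f/∂d_i = (d_o/(d_o+d_i))² = 0.0939
δf = √((∂f/∂d_o · δd_o)² + (∂f/∂d_i · δd_i)²) = √(0.326 + 0.00781) = 0.578 cm
f = 20.6 cm, so δf/f = 0.578/20.6 = 0.0281.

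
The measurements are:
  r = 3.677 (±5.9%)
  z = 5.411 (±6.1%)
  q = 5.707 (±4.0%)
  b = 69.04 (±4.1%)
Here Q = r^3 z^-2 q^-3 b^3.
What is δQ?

827

Each factor contributes (exponent × relative error)² to (δQ/Q)²:
  (3·δr/r)² = (3×0.0590)² = 0.0313;  (-2·δz/z)² = (-2×0.0610)² = 0.0149;  (-3·δq/q)² = (-3×0.0400)² = 0.0144;  (3·δb/b)² = (3×0.0410)² = 0.0151
δQ/Q = √(0.0757) = 0.275
Q = 3006, so δQ = 0.275 × 3006 = 827.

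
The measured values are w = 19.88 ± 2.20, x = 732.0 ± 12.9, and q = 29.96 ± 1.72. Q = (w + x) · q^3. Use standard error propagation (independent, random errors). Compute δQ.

3.5e+06

Let u = w + x = 751.9. δu = √(δw² + δx²) = √(4.84 + 166) = 13.1, so δu/u = 0.0174.
Q is then a monomial in u, q:
δQ/Q = √((δu/u)² + (3·δq/q)²) = √(0.000303 + 0.0297) = 0.173
Q = 2.022e+07, so δQ = 0.173 × 2.022e+07 = 3.5e+06.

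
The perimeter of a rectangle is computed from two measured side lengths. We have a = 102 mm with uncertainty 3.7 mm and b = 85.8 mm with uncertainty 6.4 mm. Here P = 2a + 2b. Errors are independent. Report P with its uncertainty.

Absolute uncertainties add in quadrature for a linear combination:
  (2·δa)² = 54.8;  (2·δb)² = 164
δP = √(219) = 14.8 mm
P = 376 mm.

376 ± 14.8 mm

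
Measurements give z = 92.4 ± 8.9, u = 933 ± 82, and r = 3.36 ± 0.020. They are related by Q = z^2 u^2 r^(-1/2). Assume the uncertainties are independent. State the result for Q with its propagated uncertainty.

(4.05 ± 1.06) × 10^9

Since Q is a product/quotient, work with relative uncertainties:
  (2·δz/z)² = (2×0.0963)² = 0.0371;  (2·δu/u)² = (2×0.0879)² = 0.0309;  (−½·δr/r)² = (-0.5×0.00595)² = 8.86e-06
δQ/Q = √(0.0680) = 0.261
Q = 4.05e+09, so δQ = 0.261 × 4.05e+09 = 1.06e+09.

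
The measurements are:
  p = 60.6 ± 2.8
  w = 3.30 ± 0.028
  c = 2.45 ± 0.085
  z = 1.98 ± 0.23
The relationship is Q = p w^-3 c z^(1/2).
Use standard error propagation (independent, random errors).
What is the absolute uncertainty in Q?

0.499

For a monomial Q ∝ p, w^-3, c, z^(1/2), fractional errors add in quadrature:
  (1·δp/p)² = (1×0.0462)² = 0.00213;  (-3·δw/w)² = (-3×0.00848)² = 0.000648;  (1·δc/c)² = (1×0.0347)² = 0.00120;  (½·δz/z)² = (0.5×0.116)² = 0.00337
δQ/Q = √(0.00736) = 0.0858
Q = 5.81, so δQ = 0.0858 × 5.81 = 0.499.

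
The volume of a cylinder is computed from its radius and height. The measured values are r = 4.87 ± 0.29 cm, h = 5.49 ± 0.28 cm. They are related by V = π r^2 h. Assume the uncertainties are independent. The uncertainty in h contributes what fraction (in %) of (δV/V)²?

(δV/V)² = (2·δr/r)² + (1·δh/h)²
  r term: (2×0.0595)² = 0.0142
  h term: (1×0.0510)² = 0.00260
Total = 0.0168. Share from h = 0.00260/0.0168 = 0.155.

15.5%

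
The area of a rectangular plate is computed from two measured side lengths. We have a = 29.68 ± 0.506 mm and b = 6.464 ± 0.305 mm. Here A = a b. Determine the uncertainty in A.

9.63 mm^2

A is a product of powers, so relative uncertainties combine in quadrature:
  (1·δa/a)² = (1×0.0170)² = 0.000291;  (1·δb/b)² = (1×0.0472)² = 0.00223
δA/A = √(0.00252) = 0.0502
A = 191.9 mm^2, so δA = 0.0502 × 191.9 = 9.63 mm^2.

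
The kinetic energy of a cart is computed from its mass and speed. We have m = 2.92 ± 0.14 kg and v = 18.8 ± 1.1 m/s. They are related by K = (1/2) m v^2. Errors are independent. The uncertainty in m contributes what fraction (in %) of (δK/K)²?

14.4%

(δK/K)² = (1·δm/m)² + (2·δv/v)²
  m term: (1×0.0479)² = 0.00230
  v term: (2×0.0585)² = 0.0137
Total = 0.0160. Share from m = 0.00230/0.0160 = 0.144.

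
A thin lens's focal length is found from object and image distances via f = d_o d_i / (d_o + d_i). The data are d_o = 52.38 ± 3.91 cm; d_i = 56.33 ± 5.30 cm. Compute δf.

1.62 cm

∂f/∂d_o = (d_i/(d_o+d_i))² = 0.268;  ∂f/∂d_i = (d_o/(d_o+d_i))² = 0.232
δf = √((∂f/∂d_o · δd_o)² + (∂f/∂d_i · δd_i)²) = √(1.10 + 1.51) = 1.62 cm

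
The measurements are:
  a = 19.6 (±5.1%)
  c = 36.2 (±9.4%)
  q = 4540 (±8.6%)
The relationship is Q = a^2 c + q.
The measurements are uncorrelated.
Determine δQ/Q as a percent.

10.7%

Let p = a^2·c = 13900. δp/p = √((2·δa/a)² + (1·δc/c)²) = √(0.0104 + 0.00884) = 0.139, so δp = 1930.
Q = p + q: δQ = √(δp² + δq²) = √(3.72e+06 + 1.52e+05) = 1970
Q = 18400, so δQ/Q = 1970/18400 = 0.107.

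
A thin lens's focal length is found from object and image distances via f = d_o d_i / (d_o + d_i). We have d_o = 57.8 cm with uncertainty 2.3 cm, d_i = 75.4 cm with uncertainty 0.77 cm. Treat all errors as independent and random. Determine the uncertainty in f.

0.751 cm

∂f/∂d_o = (d_i/(d_o+d_i))² = 0.320;  ∂f/∂d_i = (d_o/(d_o+d_i))² = 0.188
δf = √((∂f/∂d_o · δd_o)² + (∂f/∂d_i · δd_i)²) = √(0.543 + 0.0210) = 0.751 cm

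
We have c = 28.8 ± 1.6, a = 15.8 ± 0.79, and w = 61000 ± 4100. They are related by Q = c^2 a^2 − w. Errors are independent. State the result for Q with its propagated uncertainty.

(1.46 ± 0.312) × 10^5

Let p = c^2·a^2 = 2.07e+05. δp/p = √((2·δc/c)² + (2·δa/a)²) = √(0.0123 + 0.0100) = 0.149, so δp = 31000.
Q = p − w: δQ = √(δp² + δw²) = √(9.58e+08 + 1.68e+07) = 31200
Q = 1.46e+05.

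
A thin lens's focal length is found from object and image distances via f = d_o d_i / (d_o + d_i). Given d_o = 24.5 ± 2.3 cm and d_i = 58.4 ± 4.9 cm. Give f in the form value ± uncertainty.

17.3 ± 1.22 cm

∂f/∂d_o = (d_i/(d_o+d_i))² = 0.496;  ∂f/∂d_i = (d_o/(d_o+d_i))² = 0.0873
δf = √((∂f/∂d_o · δd_o)² + (∂f/∂d_i · δd_i)²) = √(1.30 + 0.183) = 1.22 cm
f = 17.3 cm.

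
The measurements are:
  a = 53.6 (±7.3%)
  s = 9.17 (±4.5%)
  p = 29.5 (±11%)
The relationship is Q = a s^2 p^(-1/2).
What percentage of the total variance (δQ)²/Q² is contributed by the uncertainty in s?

49.2%

(δQ/Q)² = (1·δa/a)² + (2·δs/s)² + (−½·δp/p)²
  a term: (1×0.0730)² = 0.00533
  s term: (2×0.0450)² = 0.00810
  p term: (-0.5×0.110)² = 0.00302
Total = 0.0165. Share from s = 0.00810/0.0165 = 0.492.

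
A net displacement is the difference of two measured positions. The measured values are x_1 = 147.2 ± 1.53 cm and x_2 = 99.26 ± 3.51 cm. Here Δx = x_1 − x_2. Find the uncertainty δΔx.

Sums and differences: (δΔx)² = Σ (cᵢ δxᵢ)².
  (δx_1)² = 2.34;  (δx_2)² = 12.3
δΔx = √(14.7) = 3.83 cm

3.83 cm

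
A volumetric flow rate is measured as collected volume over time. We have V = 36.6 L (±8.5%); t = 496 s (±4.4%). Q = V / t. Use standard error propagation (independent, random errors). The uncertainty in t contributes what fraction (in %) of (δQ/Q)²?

(δQ/Q)² = (1·δV/V)² + (-1·δt/t)²
  V term: (1×0.0850)² = 0.00723
  t term: (-1×0.0440)² = 0.00194
Total = 0.00916. Share from t = 0.00194/0.00916 = 0.211.

21.1%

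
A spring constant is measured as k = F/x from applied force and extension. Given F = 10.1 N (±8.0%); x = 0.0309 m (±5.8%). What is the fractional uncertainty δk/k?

0.0988

k is a product of powers, so relative uncertainties combine in quadrature:
  (1·δF/F)² = (1×0.0800)² = 0.00640;  (-1·δx/x)² = (-1×0.0580)² = 0.00336
δk/k = √(0.00976) = 0.0988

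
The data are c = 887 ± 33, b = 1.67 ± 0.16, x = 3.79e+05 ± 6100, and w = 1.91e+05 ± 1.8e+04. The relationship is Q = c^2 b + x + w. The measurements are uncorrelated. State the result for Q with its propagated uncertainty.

Let p = c^2·b = 1.31e+06. δp/p = √((2·δc/c)² + (1·δb/b)²) = √(0.00554 + 0.00918) = 0.121, so δp = 1.59e+05.
Q = p + x + w: δQ = √(δp² + δx² + δw²) = √(2.54e+10 + 3.72e+07 + 3.24e+08) = 1.61e+05
Q = 1.88e+06.

(1.88 ± 0.161) × 10^6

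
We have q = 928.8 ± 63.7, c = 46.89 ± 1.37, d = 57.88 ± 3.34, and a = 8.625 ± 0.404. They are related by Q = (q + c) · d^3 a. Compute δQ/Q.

0.191

Let u = q + c = 975.7. δu = √(δq² + δc²) = √(4060 + 1.88) = 63.7, so δu/u = 0.0653.
Q is then a monomial in u, d, a:
δQ/Q = √((δu/u)² + (3·δd/d)² + (1·δa/a)²) = √(0.00426 + 0.0300 + 0.00219) = 0.191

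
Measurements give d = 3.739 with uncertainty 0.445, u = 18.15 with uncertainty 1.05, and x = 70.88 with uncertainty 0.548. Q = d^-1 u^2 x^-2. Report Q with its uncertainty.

0.01754 ± 0.00292

Relative error in a monomial: (δQ/Q)² = Σ (nᵢ · δxᵢ/xᵢ)².
  (-1·δd/d)² = (-1×0.119)² = 0.0142;  (2·δu/u)² = (2×0.0579)² = 0.0134;  (-2·δx/x)² = (-2×0.00773)² = 0.000239
δQ/Q = √(0.0278) = 0.167
Q = 0.01754, so δQ = 0.167 × 0.01754 = 0.00292.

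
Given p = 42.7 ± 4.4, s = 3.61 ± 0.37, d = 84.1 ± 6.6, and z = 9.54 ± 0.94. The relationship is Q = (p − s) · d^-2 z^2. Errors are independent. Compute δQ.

Let u = p − s = 39.1. δu = √(δp² + δs²) = √(19.4 + 0.137) = 4.42, so δu/u = 0.113.
Q is then a monomial in u, d, z:
δQ/Q = √((δu/u)² + (-2·δd/d)² + (2·δz/z)²) = √(0.0128 + 0.0246 + 0.0388) = 0.276
Q = 0.503, so δQ = 0.276 × 0.503 = 0.139.

0.139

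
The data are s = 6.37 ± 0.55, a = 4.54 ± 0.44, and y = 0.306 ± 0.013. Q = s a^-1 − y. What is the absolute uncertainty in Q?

0.183

Let p = s·a^-1 = 1.40. δp/p = √((1·δs/s)² + (-1·δa/a)²) = √(0.00745 + 0.00939) = 0.130, so δp = 0.182.
Q = p − y: δQ = √(δp² + δy²) = √(0.0332 + 0.000169) = 0.183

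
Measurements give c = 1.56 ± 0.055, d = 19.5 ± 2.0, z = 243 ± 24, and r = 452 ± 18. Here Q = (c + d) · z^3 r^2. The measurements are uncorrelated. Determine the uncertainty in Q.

1.98e+13

Let u = c + d = 21.1. δu = √(δc² + δd²) = √(0.00302 + 4.00) = 2.00, so δu/u = 0.0950.
Q is then a monomial in u, z, r:
δQ/Q = √((δu/u)² + (3·δz/z)² + (2·δr/r)²) = √(0.00903 + 0.0878 + 0.00634) = 0.321
Q = 6.17e+13, so δQ = 0.321 × 6.17e+13 = 1.98e+13.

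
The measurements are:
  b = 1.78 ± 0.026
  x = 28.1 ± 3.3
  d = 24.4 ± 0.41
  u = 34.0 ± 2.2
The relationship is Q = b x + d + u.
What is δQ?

6.33

Let p = b·x = 50.0. δp/p = √((1·δb/b)² + (1·δx/x)²) = √(0.000213 + 0.0138) = 0.118, so δp = 5.92.
Q = p + d + u: δQ = √(δp² + δd² + δu²) = √(35.0 + 0.168 + 4.84) = 6.33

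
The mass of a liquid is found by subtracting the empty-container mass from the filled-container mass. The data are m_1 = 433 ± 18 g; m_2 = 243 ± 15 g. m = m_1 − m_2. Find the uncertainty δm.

23.4 g

m is a linear combination, so absolute uncertainties add in quadrature:
  (δm_1)² = 324;  (δm_2)² = 225
δm = √(549) = 23.4 g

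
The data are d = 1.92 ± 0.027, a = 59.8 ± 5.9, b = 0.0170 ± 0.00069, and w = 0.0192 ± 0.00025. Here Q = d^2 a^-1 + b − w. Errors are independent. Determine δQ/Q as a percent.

Let p = d^2·a^-1 = 0.0616. δp/p = √((2·δd/d)² + (-1·δa/a)²) = √(0.000791 + 0.00973) = 0.103, so δp = 0.00632.
Q = p + b − w: δQ = √(δp² + δb² + δw²) = √(4e-05 + 4.76e-07 + 6.25e-08) = 0.00637
Q = 0.0594, so δQ/Q = 0.00637/0.0594 = 0.107.

10.7%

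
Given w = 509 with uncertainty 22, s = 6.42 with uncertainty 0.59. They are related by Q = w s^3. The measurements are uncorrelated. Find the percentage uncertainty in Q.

Each factor contributes (exponent × relative error)² to (δQ/Q)²:
  (1·δw/w)² = (1×0.0432)² = 0.00187;  (3·δs/s)² = (3×0.0919)² = 0.0760
δQ/Q = √(0.0779) = 0.279

27.9%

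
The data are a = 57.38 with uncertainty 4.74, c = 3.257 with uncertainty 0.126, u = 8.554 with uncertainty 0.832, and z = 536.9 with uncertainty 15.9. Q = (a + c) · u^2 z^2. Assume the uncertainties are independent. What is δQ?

Let w = a + c = 60.64. δw = √(δa² + δc²) = √(22.5 + 0.0159) = 4.74, so δw/w = 0.0782.
Q is then a monomial in w, u, z:
δQ/Q = √((δw/w)² + (2·δu/u)² + (2·δz/z)²) = √(0.00611 + 0.0378 + 0.00351) = 0.218
Q = 1.279e+09, so δQ = 0.218 × 1.279e+09 = 2.79e+08.

2.79e+08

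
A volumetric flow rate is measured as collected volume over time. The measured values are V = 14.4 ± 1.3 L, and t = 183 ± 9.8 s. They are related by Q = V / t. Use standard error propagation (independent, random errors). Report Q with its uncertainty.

Each factor contributes (exponent × relative error)² to (δQ/Q)²:
  (1·δV/V)² = (1×0.0903)² = 0.00815;  (-1·δt/t)² = (-1×0.0536)² = 0.00287
δQ/Q = √(0.0110) = 0.105
Q = 0.0787 L/s, so δQ = 0.105 × 0.0787 = 0.00826 L/s.

0.0787 ± 0.00826 L/s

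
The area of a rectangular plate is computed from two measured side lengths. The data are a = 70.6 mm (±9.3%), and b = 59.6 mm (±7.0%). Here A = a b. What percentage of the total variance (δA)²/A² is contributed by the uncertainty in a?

(δA/A)² = (1·δa/a)² + (1·δb/b)²
  a term: (1×0.0930)² = 0.00865
  b term: (1×0.0700)² = 0.00490
Total = 0.0135. Share from a = 0.00865/0.0135 = 0.638.

63.8%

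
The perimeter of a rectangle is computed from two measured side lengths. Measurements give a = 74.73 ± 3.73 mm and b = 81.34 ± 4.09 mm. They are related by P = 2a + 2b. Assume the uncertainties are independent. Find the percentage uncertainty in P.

For a sum/difference, combine absolute errors in quadrature:
  (2·δa)² = 55.7;  (2·δb)² = 66.9
δP = √(123) = 11.1 mm
P = 312.1 mm, so δP/P = 11.1/312.1 = 0.0355.

3.55%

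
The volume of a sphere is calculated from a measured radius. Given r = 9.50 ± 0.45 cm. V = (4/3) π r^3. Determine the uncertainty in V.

510 cm^3

Since V is a product/quotient, work with relative uncertainties:
  (3·δr/r)² = (3×0.0474)² = 0.0202
δV/V = √(0.0202) = 0.142
V = 3590 cm^3, so δV = 0.142 × 3590 = 510 cm^3.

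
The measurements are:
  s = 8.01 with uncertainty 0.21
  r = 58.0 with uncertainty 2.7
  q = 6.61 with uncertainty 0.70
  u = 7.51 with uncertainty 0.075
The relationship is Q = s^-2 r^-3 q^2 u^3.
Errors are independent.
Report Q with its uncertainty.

Q is a product of powers, so relative uncertainties combine in quadrature:
  (-2·δs/s)² = (-2×0.0262)² = 0.00275;  (-3·δr/r)² = (-3×0.0466)² = 0.0195;  (2·δq/q)² = (2×0.106)² = 0.0449;  (3·δu/u)² = (3×0.00999)² = 0.000898
δQ/Q = √(0.0680) = 0.261
Q = 0.00148, so δQ = 0.261 × 0.00148 = 0.000386.

0.00148 ± 0.000386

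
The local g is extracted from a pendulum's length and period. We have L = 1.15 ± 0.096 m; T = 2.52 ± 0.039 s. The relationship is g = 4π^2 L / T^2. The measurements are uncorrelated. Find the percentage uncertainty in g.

8.90%

Products/powers → add relative errors in quadrature, weighted by exponent:
  (1·δL/L)² = (1×0.0835)² = 0.00697;  (-2·δT/T)² = (-2×0.0155)² = 0.000958
δg/g = √(0.00793) = 0.0890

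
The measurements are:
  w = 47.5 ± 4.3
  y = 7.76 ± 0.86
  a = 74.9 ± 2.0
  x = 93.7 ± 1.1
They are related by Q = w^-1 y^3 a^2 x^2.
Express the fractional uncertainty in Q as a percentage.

Relative error in a monomial: (δQ/Q)² = Σ (nᵢ · δxᵢ/xᵢ)².
  (-1·δw/w)² = (-1×0.0905)² = 0.00820;  (3·δy/y)² = (3×0.111)² = 0.111;  (2·δa/a)² = (2×0.0267)² = 0.00285;  (2·δx/x)² = (2×0.0117)² = 0.000551
δQ/Q = √(0.122) = 0.349

34.9%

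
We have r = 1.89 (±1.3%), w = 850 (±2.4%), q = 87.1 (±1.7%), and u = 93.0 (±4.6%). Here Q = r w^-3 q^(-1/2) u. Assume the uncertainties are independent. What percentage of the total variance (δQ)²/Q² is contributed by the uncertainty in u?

28.1%

(δQ/Q)² = (1·δr/r)² + (-3·δw/w)² + (−½·δq/q)² + (1·δu/u)²
  r term: (1×0.0130)² = 0.000169
  w term: (-3×0.0240)² = 0.00518
  q term: (-0.5×0.0170)² = 7.23e-05
  u term: (1×0.0460)² = 0.00212
Total = 0.00754. Share from u = 0.00212/0.00754 = 0.281.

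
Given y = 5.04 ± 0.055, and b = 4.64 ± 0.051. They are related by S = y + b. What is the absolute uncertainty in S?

0.0750

Absolute uncertainties add in quadrature for a linear combination:
  (δy)² = 0.00302;  (δb)² = 0.00260
δS = √(0.00563) = 0.0750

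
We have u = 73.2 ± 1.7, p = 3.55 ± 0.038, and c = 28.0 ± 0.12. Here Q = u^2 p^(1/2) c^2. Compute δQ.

For a monomial Q ∝ u^2, p^(1/2), c^2, fractional errors add in quadrature:
  (2·δu/u)² = (2×0.0232)² = 0.00216;  (½·δp/p)² = (0.5×0.0107)² = 2.86e-05;  (2·δc/c)² = (2×0.00429)² = 7.35e-05
δQ/Q = √(0.00226) = 0.0475
Q = 7.92e+06, so δQ = 0.0475 × 7.92e+06 = 3.76e+05.

3.76e+05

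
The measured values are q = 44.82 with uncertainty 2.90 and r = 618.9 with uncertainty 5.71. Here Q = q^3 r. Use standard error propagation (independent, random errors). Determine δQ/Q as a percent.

19.4%

Relative error in a monomial: (δQ/Q)² = Σ (nᵢ · δxᵢ/xᵢ)².
  (3·δq/q)² = (3×0.0647)² = 0.0377;  (1·δr/r)² = (1×0.00923)² = 8.51e-05
δQ/Q = √(0.0378) = 0.194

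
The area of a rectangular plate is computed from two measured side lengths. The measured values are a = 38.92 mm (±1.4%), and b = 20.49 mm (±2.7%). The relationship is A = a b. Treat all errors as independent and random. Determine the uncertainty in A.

24.3 mm^2

Relative error in a monomial: (δA/A)² = Σ (nᵢ · δxᵢ/xᵢ)².
  (1·δa/a)² = (1×0.0140)² = 0.000196;  (1·δb/b)² = (1×0.0270)² = 0.000729
δA/A = √(0.000925) = 0.0304
A = 797.5 mm^2, so δA = 0.0304 × 797.5 = 24.3 mm^2.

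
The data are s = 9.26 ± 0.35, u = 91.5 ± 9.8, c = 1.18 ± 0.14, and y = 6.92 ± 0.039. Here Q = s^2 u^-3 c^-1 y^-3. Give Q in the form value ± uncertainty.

(2.86 ± 1.01) × 10^-7

For a monomial Q ∝ s^2, u^-3, c^-1, y^-3, fractional errors add in quadrature:
  (2·δs/s)² = (2×0.0378)² = 0.00571;  (-3·δu/u)² = (-3×0.107)² = 0.103;  (-1·δc/c)² = (-1×0.119)² = 0.0141;  (-3·δy/y)² = (-3×0.00564)² = 0.000286
δQ/Q = √(0.123) = 0.351
Q = 2.86e-07, so δQ = 0.351 × 2.86e-07 = 1.01e-07.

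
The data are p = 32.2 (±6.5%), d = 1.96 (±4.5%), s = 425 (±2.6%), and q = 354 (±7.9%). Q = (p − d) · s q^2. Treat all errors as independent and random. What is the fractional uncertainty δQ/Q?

Let u = p − d = 30.2. δu = √(δp² + δd²) = √(4.38 + 0.00778) = 2.09, so δu/u = 0.0693.
Q is then a monomial in u, s, q:
δQ/Q = √((δu/u)² + (1·δs/s)² + (2·δq/q)²) = √(0.00480 + 0.000676 + 0.0250) = 0.174

0.174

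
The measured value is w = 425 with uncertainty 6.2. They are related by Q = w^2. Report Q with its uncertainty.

Q is a product of powers, so relative uncertainties combine in quadrature:
  (2·δw/w)² = (2×0.0146)² = 0.000851
δQ/Q = √(0.000851) = 0.0292
Q = 1.81e+05, so δQ = 0.0292 × 1.81e+05 = 5270.

(1.81 ± 0.0527) × 10^5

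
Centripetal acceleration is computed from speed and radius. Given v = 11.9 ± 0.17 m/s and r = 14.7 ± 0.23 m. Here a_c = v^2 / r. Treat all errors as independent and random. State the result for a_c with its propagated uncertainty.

9.63 ± 0.314 m/s^2

Relative error in a monomial: (δa_c/a_c)² = Σ (nᵢ · δxᵢ/xᵢ)².
  (2·δv/v)² = (2×0.0143)² = 0.000816;  (-1·δr/r)² = (-1×0.0156)² = 0.000245
δa_c/a_c = √(0.00106) = 0.0326
a_c = 9.63 m/s^2, so δa_c = 0.0326 × 9.63 = 0.314 m/s^2.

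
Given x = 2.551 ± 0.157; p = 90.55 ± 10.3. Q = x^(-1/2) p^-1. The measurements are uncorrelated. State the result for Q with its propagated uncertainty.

0.006914 ± 0.000815

Each factor contributes (exponent × relative error)² to (δQ/Q)²:
  (−½·δx/x)² = (-0.5×0.0615)² = 0.000947;  (-1·δp/p)² = (-1×0.114)² = 0.0129
δQ/Q = √(0.0139) = 0.118
Q = 0.006914, so δQ = 0.118 × 0.006914 = 0.000815.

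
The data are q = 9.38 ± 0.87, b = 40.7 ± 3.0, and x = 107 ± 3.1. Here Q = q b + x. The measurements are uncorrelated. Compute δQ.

45.3

Let p = q·b = 382. δp/p = √((1·δq/q)² + (1·δb/b)²) = √(0.00860 + 0.00543) = 0.118, so δp = 45.2.
Q = p + x: δQ = √(δp² + δx²) = √(2050 + 9.61) = 45.3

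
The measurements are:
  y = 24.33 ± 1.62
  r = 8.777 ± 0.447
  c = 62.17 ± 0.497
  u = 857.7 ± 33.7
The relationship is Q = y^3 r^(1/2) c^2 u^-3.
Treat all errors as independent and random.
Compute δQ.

0.0611

Relative error in a monomial: (δQ/Q)² = Σ (nᵢ · δxᵢ/xᵢ)².
  (3·δy/y)² = (3×0.0666)² = 0.0399;  (½·δr/r)² = (0.5×0.0509)² = 0.000648;  (2·δc/c)² = (2×0.00799)² = 0.000256;  (-3·δu/u)² = (-3×0.0393)² = 0.0139
δQ/Q = √(0.0547) = 0.234
Q = 0.2614, so δQ = 0.234 × 0.2614 = 0.0611.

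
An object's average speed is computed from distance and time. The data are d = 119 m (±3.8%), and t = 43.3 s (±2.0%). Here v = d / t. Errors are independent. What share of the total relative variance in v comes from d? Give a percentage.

(δv/v)² = (1·δd/d)² + (-1·δt/t)²
  d term: (1×0.0380)² = 0.00144
  t term: (-1×0.0200)² = 0.000400
Total = 0.00184. Share from d = 0.00144/0.00184 = 0.783.

78.3%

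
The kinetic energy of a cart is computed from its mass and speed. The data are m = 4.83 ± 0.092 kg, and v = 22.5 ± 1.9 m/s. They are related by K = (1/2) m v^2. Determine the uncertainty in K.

K is a product of powers, so relative uncertainties combine in quadrature:
  (1·δm/m)² = (1×0.0190)² = 0.000363;  (2·δv/v)² = (2×0.0844)² = 0.0285
δK/K = √(0.0289) = 0.170
K = 1220 J, so δK = 0.170 × 1220 = 208 J.

208 J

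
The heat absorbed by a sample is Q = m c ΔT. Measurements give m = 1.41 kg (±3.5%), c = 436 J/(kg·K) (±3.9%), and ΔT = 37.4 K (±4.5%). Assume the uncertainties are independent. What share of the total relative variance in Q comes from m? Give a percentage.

25.7%

(δQ/Q)² = (1·δm/m)² + (1·δc/c)² + (1·δΔT/ΔT)²
  m term: (1×0.0350)² = 0.00123
  c term: (1×0.0390)² = 0.00152
  ΔT term: (1×0.0450)² = 0.00202
Total = 0.00477. Share from m = 0.00123/0.00477 = 0.257.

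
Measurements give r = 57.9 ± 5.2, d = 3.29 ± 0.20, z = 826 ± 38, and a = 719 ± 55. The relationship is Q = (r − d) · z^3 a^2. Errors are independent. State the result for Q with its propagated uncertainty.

Let u = r − d = 54.6. δu = √(δr² + δd²) = √(27.0 + 0.0400) = 5.20, so δu/u = 0.0953.
Q is then a monomial in u, z, a:
δQ/Q = √((δu/u)² + (3·δz/z)² + (2·δa/a)²) = √(0.00908 + 0.0190 + 0.0234) = 0.227
Q = 1.59e+16, so δQ = 0.227 × 1.59e+16 = 3.61e+15.

(1.59 ± 0.361) × 10^16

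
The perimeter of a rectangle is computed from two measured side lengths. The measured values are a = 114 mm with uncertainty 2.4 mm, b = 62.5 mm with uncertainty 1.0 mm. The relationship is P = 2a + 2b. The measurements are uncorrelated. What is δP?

5.20 mm

Absolute uncertainties add in quadrature for a linear combination:
  (2·δa)² = 23.0;  (2·δb)² = 4.00
δP = √(27.0) = 5.20 mm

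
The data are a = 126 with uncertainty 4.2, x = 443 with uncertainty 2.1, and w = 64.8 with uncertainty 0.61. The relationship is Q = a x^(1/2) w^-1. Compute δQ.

Products/powers → add relative errors in quadrature, weighted by exponent:
  (1·δa/a)² = (1×0.0333)² = 0.00111;  (½·δx/x)² = (0.5×0.00474)² = 5.62e-06;  (-1·δw/w)² = (-1×0.00941)² = 8.86e-05
δQ/Q = √(0.00121) = 0.0347
Q = 40.9, so δQ = 0.0347 × 40.9 = 1.42.

1.42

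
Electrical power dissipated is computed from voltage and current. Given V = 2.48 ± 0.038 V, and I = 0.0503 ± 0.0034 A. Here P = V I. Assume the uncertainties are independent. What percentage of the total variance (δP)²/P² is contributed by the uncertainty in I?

(δP/P)² = (1·δV/V)² + (1·δI/I)²
  V term: (1×0.0153)² = 0.000235
  I term: (1×0.0676)² = 0.00457
Total = 0.00480. Share from I = 0.00457/0.00480 = 0.951.

95.1%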